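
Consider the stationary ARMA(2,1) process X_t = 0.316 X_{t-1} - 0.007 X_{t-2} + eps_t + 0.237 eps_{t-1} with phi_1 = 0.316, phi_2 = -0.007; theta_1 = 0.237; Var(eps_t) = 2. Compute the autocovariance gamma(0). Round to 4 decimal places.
\gamma(0) = 2.6732

Multiply the model equation by X_{t-k} and take expectations. With theta_0 = psi_0 = 1 and psi_j the MA(infinity) weights, this gives
  gamma(k) - sum_i phi_i gamma(k-i) = c_k,
  c_k = sigma^2 * sum_{j=k..q} theta_j psi_{j-k}   (c_k = 0 for k > q),
using gamma(-m) = gamma(m).
psi-weights needed (psi_j = theta_j + sum_i phi_i psi_{j-i}):
  psi_1 = theta_1 + phi_1 = 0.237 + (0.316) = 0.553
Right-hand sides:
  c_0 = sigma^2 (1 + theta_1 psi_1) = 2 * (1 + (0.237)(0.553)) = 2 * 1.131061 = 2.262122
  c_1 = sigma^2 theta_1 = 2 * (0.237) = 0.474
  c_2 = 0
Equations for k = 0, 1, 2 (AR order 2, c_2 = 0):
  (E0) gamma(0) = phi_1 gamma(1) + phi_2 gamma(2) + c_0
  (E1) gamma(1) = phi_1 gamma(0) + phi_2 gamma(1) + c_1
  (E2) gamma(2) = phi_1 gamma(1) + phi_2 gamma(0)
From (E1): gamma(1) = A gamma(0) + B with
  A = phi_1 / (1 - phi_2) = 0.316 / 1.007 = 0.313803,   B = c_1 / (1 - phi_2) = 0.474 / 1.007 = 0.470705.
Insert (E2) into (E0): gamma(0) (1 - phi_2^2) = phi_1 (1 + phi_2) gamma(1) + c_0.
  phi_1 (1 + phi_2) = (0.316)(0.993) = 0.313788,   1 - phi_2^2 = 0.999951.
Replace gamma(1) by A gamma(0) + B and collect gamma(0):
  gamma(0) [0.999951 - (0.313788)(0.313803)] = (0.313788)(0.470705) + 2.262122
  gamma(0) * 0.901483 = 2.409824
  gamma(0) = 2.409824 / 0.901483 = 2.673176.
Therefore gamma(0) = 2.6732 (to 4 decimal places).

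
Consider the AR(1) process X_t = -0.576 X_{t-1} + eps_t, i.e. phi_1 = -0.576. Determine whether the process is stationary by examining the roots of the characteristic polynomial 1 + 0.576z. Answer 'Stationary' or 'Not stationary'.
\text{Stationary}

The AR(p) characteristic polynomial is P(z) = 1 + 0.576z.
Stationarity requires all roots to lie outside the unit circle, i.e. |z| > 1 for every root.
This is linear in z: 1 + (0.576) z = 0  =>  z = -1/(0.576) = -1.736111,  |z| = 1.736111.
Moduli of all roots: 1.7361.
All moduli strictly greater than 1? Yes.
Verdict: Stationary.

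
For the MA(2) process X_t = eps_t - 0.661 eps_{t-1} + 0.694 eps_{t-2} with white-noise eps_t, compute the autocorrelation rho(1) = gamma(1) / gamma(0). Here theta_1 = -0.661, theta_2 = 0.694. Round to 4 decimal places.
\rho(1) = -0.5836

For an MA(q) process with theta_0 = 1, the autocovariance is
  gamma(k) = sigma^2 * sum_{i=0..q-k} theta_i * theta_{i+k},
and rho(k) = gamma(k) / gamma(0). Sigma^2 cancels.
  numerator   = (1)*(-0.661) + (-0.661)*(0.694) = -1.119734.
  denominator = (1)^2 + (-0.661)^2 + (0.694)^2 = 1.918557.
  rho(1) = -1.119734 / 1.918557 = -0.5836.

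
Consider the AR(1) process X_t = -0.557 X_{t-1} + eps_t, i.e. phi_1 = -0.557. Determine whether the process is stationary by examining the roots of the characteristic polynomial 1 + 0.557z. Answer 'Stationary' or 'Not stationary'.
\text{Stationary}

The AR(p) characteristic polynomial is P(z) = 1 + 0.557z.
Stationarity requires all roots to lie outside the unit circle, i.e. |z| > 1 for every root.
This is linear in z: 1 + (0.557) z = 0  =>  z = -1/(0.557) = -1.795332,  |z| = 1.795332.
Moduli of all roots: 1.7953.
All moduli strictly greater than 1? Yes.
Verdict: Stationary.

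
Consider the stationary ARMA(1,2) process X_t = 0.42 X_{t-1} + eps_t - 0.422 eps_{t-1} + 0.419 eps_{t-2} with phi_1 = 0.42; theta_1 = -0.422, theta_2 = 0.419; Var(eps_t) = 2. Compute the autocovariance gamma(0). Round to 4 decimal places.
\gamma(0) = 2.4246

Multiply the model equation by X_{t-k} and take expectations. With theta_0 = psi_0 = 1 and psi_j the MA(infinity) weights, this gives
  gamma(k) - sum_i phi_i gamma(k-i) = c_k,
  c_k = sigma^2 * sum_{j=k..q} theta_j psi_{j-k}   (c_k = 0 for k > q),
using gamma(-m) = gamma(m).
psi-weights needed (psi_j = theta_j + sum_i phi_i psi_{j-i}):
  psi_1 = theta_1 + phi_1 = -0.422 + (0.42) = -0.002
  psi_2 = theta_2 + phi_1 psi_1 = 0.419 + (0.42)(-0.002) = 0.41816
Right-hand sides:
  c_0 = sigma^2 (1 + theta_1 psi_1 + theta_2 psi_2) = 2 * (1 + (-0.422)(-0.002) + (0.419)(0.41816)) = 2 * 1.176053 = 2.352106
  c_1 = sigma^2 (theta_1 + theta_2 psi_1) = 2 * (-0.422 + (0.419)(-0.002)) = -0.845676
  c_2 = sigma^2 theta_2 = 2 * (0.419) = 0.838
Equations for k = 0 and k = 1 (AR order 1):
  gamma(0) = phi_1 gamma(1) + c_0
  gamma(1) = phi_1 gamma(0) + c_1
Substituting the second into the first: gamma(0) (1 - phi_1^2) = c_0 + phi_1 c_1, so
  gamma(0) = (c_0 + phi_1 c_1) / (1 - phi_1^2) = (2.352106 + (0.42)(-0.845676)) / (1 - (0.42)^2) = 1.996922 / 0.8236 = 2.424626.
Therefore gamma(0) = 2.4246 (to 4 decimal places).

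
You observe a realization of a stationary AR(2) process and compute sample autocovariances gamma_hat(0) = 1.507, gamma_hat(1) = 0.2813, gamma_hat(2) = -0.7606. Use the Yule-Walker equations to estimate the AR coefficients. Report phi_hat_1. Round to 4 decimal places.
\hat\phi_{1} = 0.2910

The Yule-Walker equations for an AR(p) process read, in matrix form,
  Gamma_p phi = r_p,   with   (Gamma_p)_{ij} = gamma(|i - j|),
                       (r_p)_i = gamma(i),   i,j = 1..p.
Substitute the sample gammas (Toeplitz matrix and right-hand side of size 2):
  Gamma_p = [[1.507, 0.2813], [0.2813, 1.507]]
  r_p     = [0.2813, -0.7606]
Written out:
  1.507 phi_1 + 0.2813 phi_2 = 0.2813
  0.2813 phi_1 + 1.507 phi_2 = -0.7606
Solve by Cramer's rule:
  det = gamma(0)^2 - gamma(1)^2 = (1.507)^2 - (0.2813)^2 = 2.271049 - 0.07912969 = 2.19191931
  phi_hat_1 = [gamma(1) gamma(0) - gamma(1) gamma(2)] / det = [(0.2813)(1.507) - (0.2813)(-0.7606)] / 2.19191931 = 0.63787588 / 2.19191931 = 0.291
  phi_hat_2 = [gamma(0) gamma(2) - gamma(1)^2] / det = [(1.507)(-0.7606) - (0.2813)^2] / 2.19191931 = -1.22535389 / 2.19191931 = -0.559
So phi_hat = [0.2910, -0.5590].
Therefore phi_hat_1 = 0.2910.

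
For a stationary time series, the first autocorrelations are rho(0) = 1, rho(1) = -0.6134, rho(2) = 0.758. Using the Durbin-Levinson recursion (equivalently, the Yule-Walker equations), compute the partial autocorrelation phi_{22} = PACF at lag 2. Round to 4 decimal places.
\phi_{22} = 0.6120

The PACF at lag k is phi_{kk}, the last component of the solution
to the Yule-Walker system G_k phi = r_k where
  (G_k)_{ij} = rho(|i - j|), (r_k)_i = rho(i), i,j = 1..k.
Equivalently, Durbin-Levinson gives phi_{kk} iteratively:
  phi_{11} = rho(1)
  phi_{kk} = [rho(k) - sum_{j=1..k-1} phi_{k-1,j} rho(k-j)]
            / [1 - sum_{j=1..k-1} phi_{k-1,j} rho(j)],
  phi_{k,j} = phi_{k-1,j} - phi_{kk} phi_{k-1,k-j},  j = 1..k-1.
Step k = 1:
  phi_11 = rho(1) = -0.6134.
Step k = 2:
  phi_22 = [rho(2) - phi_11 rho(1)] / [1 - phi_11 rho(1)] = [0.758 - (-0.6134)(-0.6134)] / [1 - (-0.6134)(-0.6134)]
         = 0.38174044 / 0.62374044 = 0.612.
Therefore phi_{22} = 0.6120.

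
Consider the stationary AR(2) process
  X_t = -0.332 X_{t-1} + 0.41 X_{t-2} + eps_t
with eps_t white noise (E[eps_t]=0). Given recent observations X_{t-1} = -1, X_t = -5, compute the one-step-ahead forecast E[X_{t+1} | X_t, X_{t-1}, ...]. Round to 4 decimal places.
E[X_{t+1} \mid \mathcal F_t] = 1.2500

For an AR(p) model X_t = c + sum_i phi_i X_{t-i} + eps_t, the
one-step-ahead conditional mean is
  E[X_{t+1} | X_t, ...] = c + sum_i phi_i X_{t+1-i}.
Substitute known values:
  E[X_{t+1} | ...] = (-0.332) * (-5) + (0.41) * (-1)
                   = 1.2500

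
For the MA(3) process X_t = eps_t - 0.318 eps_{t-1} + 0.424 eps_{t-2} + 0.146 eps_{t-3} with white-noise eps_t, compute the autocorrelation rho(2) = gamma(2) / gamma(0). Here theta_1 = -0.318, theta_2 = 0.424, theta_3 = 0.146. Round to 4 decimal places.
\rho(2) = 0.2899

For an MA(q) process with theta_0 = 1, the autocovariance is
  gamma(k) = sigma^2 * sum_{i=0..q-k} theta_i * theta_{i+k},
and rho(k) = gamma(k) / gamma(0). Sigma^2 cancels.
  numerator   = (1)*(0.424) + (-0.318)*(0.146) = 0.377572.
  denominator = (1)^2 + (-0.318)^2 + (0.424)^2 + (0.146)^2 = 1.302216.
  rho(2) = 0.377572 / 1.302216 = 0.2899.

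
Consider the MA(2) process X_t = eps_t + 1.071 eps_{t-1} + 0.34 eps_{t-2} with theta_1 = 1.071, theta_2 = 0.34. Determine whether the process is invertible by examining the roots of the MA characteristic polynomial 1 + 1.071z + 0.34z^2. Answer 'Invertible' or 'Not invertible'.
\text{Invertible}

The MA(q) characteristic polynomial is P(z) = 1 + 1.071z + 0.34z^2.
Invertibility requires all roots to lie outside the unit circle, i.e. |z| > 1 for every root.
Set 1 + (1.071) z + (0.34) z^2 = 0, i.e. a z^2 + b z + c = 0 with a = 0.34, b = 1.071, c = 1.
Discriminant D = b^2 - 4ac = (1.071)^2 - 4*(0.34)*1 = 1.147041 - (1.36) = -0.212959.
D < 0, so the roots are the complex-conjugate pair z = (-b +/- i sqrt(-D)) / (2a) = -1.575 +/- 0.6786i.
For a conjugate pair |z|^2 = z * conj(z) = (product of roots) = c/a = 1/(0.34) = 2.941176, so |z| = sqrt(2.941176) = 1.715 for both roots.
Moduli of all roots: 1.7150, 1.7150.
All moduli strictly greater than 1? Yes.
Verdict: Invertible.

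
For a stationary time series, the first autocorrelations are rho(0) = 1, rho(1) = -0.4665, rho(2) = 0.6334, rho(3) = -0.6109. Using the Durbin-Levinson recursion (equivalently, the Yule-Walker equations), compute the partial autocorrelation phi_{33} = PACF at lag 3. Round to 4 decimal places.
\phi_{33} = -0.3999

The PACF at lag k is phi_{kk}, the last component of the solution
to the Yule-Walker system G_k phi = r_k where
  (G_k)_{ij} = rho(|i - j|), (r_k)_i = rho(i), i,j = 1..k.
Equivalently, Durbin-Levinson gives phi_{kk} iteratively:
  phi_{11} = rho(1)
  phi_{kk} = [rho(k) - sum_{j=1..k-1} phi_{k-1,j} rho(k-j)]
            / [1 - sum_{j=1..k-1} phi_{k-1,j} rho(j)],
  phi_{k,j} = phi_{k-1,j} - phi_{kk} phi_{k-1,k-j},  j = 1..k-1.
Step k = 1:
  phi_11 = rho(1) = -0.4665.
Step k = 2:
  phi_22 = [rho(2) - phi_11 rho(1)] / [1 - phi_11 rho(1)] = [0.6334 - (-0.4665)(-0.4665)] / [1 - (-0.4665)(-0.4665)]
         = 0.41577775 / 0.78237775 = 0.531428.
  Update: phi_21 = phi_11 - phi_22 phi_11 = -0.4665 - (0.531428)(-0.4665) = -0.218589.
Step k = 3:
  phi_33 = [rho(3) - phi_21 rho(2) - phi_22 rho(1)] / [1 - phi_21 rho(1) - phi_22 rho(2)]
    numerator   = -0.6109 - (-0.218589)(0.6334) - (0.531428)(-0.4665) = -0.2245346
    denominator = 1 - (-0.218589)(-0.4665) - (0.531428)(0.6334) = 0.56142165
  phi_33 = -0.2245346 / 0.56142165 = -0.3999.
Therefore phi_{33} = -0.3999.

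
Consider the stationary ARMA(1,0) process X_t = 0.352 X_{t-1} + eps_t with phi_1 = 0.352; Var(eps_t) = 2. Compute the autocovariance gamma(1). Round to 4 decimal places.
\gamma(1) = 0.8036

Multiply the model equation by X_{t-k} and take expectations. With theta_0 = psi_0 = 1 and psi_j the MA(infinity) weights, this gives
  gamma(k) - sum_i phi_i gamma(k-i) = c_k,
  c_k = sigma^2 * sum_{j=k..q} theta_j psi_{j-k}   (c_k = 0 for k > q),
using gamma(-m) = gamma(m).
Pure AR (q = 0): c_0 = sigma^2 = 2, c_k = 0 for k >= 1.
Equations for k = 0 and k = 1 (AR order 1):
  gamma(0) = phi_1 gamma(1) + c_0
  gamma(1) = phi_1 gamma(0) + c_1
Substituting the second into the first: gamma(0) (1 - phi_1^2) = c_0 + phi_1 c_1, so
  gamma(0) = c_0 / (1 - phi_1^2) = 2 / (1 - (0.352)^2) = 2 / 0.876096 = 2.282855.
  gamma(1) = phi_1 gamma(0) = (0.352)(2.282855) = 0.803565.
Therefore gamma(1) = 0.8036 (to 4 decimal places).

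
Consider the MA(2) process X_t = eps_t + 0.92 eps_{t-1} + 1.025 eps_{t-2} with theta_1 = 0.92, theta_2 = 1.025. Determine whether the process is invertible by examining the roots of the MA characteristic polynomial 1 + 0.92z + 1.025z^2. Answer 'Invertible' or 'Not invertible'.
\text{Not invertible}

The MA(q) characteristic polynomial is P(z) = 1 + 0.92z + 1.025z^2.
Invertibility requires all roots to lie outside the unit circle, i.e. |z| > 1 for every root.
Set 1 + (0.92) z + (1.025) z^2 = 0, i.e. a z^2 + b z + c = 0 with a = 1.025, b = 0.92, c = 1.
Discriminant D = b^2 - 4ac = (0.92)^2 - 4*(1.025)*1 = 0.8464 - (4.1) = -3.2536.
D < 0, so the roots are the complex-conjugate pair z = (-b +/- i sqrt(-D)) / (2a) = -0.4488 +/- 0.8799i.
For a conjugate pair |z|^2 = z * conj(z) = (product of roots) = c/a = 1/(1.025) = 0.97561, so |z| = sqrt(0.97561) = 0.9877 for both roots.
Moduli of all roots: 0.9877, 0.9877.
All moduli strictly greater than 1? No.
Verdict: Not invertible.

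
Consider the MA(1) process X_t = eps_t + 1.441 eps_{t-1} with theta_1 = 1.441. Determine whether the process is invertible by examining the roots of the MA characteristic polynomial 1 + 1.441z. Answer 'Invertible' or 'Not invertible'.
\text{Not invertible}

The MA(q) characteristic polynomial is P(z) = 1 + 1.441z.
Invertibility requires all roots to lie outside the unit circle, i.e. |z| > 1 for every root.
This is linear in z: 1 + (1.441) z = 0  =>  z = -1/(1.441) = -0.693963,  |z| = 0.693963.
Moduli of all roots: 0.6940.
All moduli strictly greater than 1? No.
Verdict: Not invertible.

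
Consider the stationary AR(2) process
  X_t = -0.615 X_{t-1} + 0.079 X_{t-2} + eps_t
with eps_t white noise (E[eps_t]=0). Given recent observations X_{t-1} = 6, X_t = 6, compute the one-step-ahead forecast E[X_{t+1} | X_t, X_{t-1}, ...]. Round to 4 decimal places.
E[X_{t+1} \mid \mathcal F_t] = -3.2160

For an AR(p) model X_t = c + sum_i phi_i X_{t-i} + eps_t, the
one-step-ahead conditional mean is
  E[X_{t+1} | X_t, ...] = c + sum_i phi_i X_{t+1-i}.
Substitute known values:
  E[X_{t+1} | ...] = (-0.615) * (6) + (0.079) * (6)
                   = -3.2160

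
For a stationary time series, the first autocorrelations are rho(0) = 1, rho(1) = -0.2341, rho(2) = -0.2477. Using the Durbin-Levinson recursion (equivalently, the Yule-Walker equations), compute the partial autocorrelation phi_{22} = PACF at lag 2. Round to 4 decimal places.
\phi_{22} = -0.3200

The PACF at lag k is phi_{kk}, the last component of the solution
to the Yule-Walker system G_k phi = r_k where
  (G_k)_{ij} = rho(|i - j|), (r_k)_i = rho(i), i,j = 1..k.
Equivalently, Durbin-Levinson gives phi_{kk} iteratively:
  phi_{11} = rho(1)
  phi_{kk} = [rho(k) - sum_{j=1..k-1} phi_{k-1,j} rho(k-j)]
            / [1 - sum_{j=1..k-1} phi_{k-1,j} rho(j)],
  phi_{k,j} = phi_{k-1,j} - phi_{kk} phi_{k-1,k-j},  j = 1..k-1.
Step k = 1:
  phi_11 = rho(1) = -0.2341.
Step k = 2:
  phi_22 = [rho(2) - phi_11 rho(1)] / [1 - phi_11 rho(1)] = [-0.2477 - (-0.2341)(-0.2341)] / [1 - (-0.2341)(-0.2341)]
         = -0.30250281 / 0.94519719 = -0.32.
Therefore phi_{22} = -0.3200.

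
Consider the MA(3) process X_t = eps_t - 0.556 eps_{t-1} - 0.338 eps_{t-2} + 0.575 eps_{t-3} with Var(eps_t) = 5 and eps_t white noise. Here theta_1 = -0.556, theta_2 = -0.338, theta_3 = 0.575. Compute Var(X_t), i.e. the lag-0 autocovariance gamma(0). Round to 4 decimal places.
\gamma(0) = 8.7700

For an MA(q) process X_t = eps_t + sum_i theta_i eps_{t-i} with
Var(eps_t) = sigma^2, the variance is
  gamma(0) = sigma^2 * (1 + sum_i theta_i^2).
  sum_i theta_i^2 = (-0.556)^2 + (-0.338)^2 + (0.575)^2 = 0.309136 + 0.114244 + 0.330625 = 0.754005.
  gamma(0) = 5 * (1 + 0.754005) = 5 * 1.754005 = 8.770025, which rounds to 8.7700.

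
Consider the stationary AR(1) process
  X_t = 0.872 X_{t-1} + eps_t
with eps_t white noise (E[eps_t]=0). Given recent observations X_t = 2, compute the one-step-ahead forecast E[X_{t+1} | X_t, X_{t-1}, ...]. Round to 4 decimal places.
E[X_{t+1} \mid \mathcal F_t] = 1.7440

For an AR(p) model X_t = c + sum_i phi_i X_{t-i} + eps_t, the
one-step-ahead conditional mean is
  E[X_{t+1} | X_t, ...] = c + sum_i phi_i X_{t+1-i}.
Substitute known values:
  E[X_{t+1} | ...] = (0.872) * (2)
                   = 1.7440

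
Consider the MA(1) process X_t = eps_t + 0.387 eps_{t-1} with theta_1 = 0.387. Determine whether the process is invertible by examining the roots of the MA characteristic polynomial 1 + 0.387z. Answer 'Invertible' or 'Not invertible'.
\text{Invertible}

The MA(q) characteristic polynomial is P(z) = 1 + 0.387z.
Invertibility requires all roots to lie outside the unit circle, i.e. |z| > 1 for every root.
This is linear in z: 1 + (0.387) z = 0  =>  z = -1/(0.387) = -2.583979,  |z| = 2.583979.
Moduli of all roots: 2.5840.
All moduli strictly greater than 1? Yes.
Verdict: Invertible.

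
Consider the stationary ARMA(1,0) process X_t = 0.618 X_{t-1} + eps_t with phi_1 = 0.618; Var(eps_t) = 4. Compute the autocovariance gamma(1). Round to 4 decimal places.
\gamma(1) = 3.9995

Multiply the model equation by X_{t-k} and take expectations. With theta_0 = psi_0 = 1 and psi_j the MA(infinity) weights, this gives
  gamma(k) - sum_i phi_i gamma(k-i) = c_k,
  c_k = sigma^2 * sum_{j=k..q} theta_j psi_{j-k}   (c_k = 0 for k > q),
using gamma(-m) = gamma(m).
Pure AR (q = 0): c_0 = sigma^2 = 4, c_k = 0 for k >= 1.
Equations for k = 0 and k = 1 (AR order 1):
  gamma(0) = phi_1 gamma(1) + c_0
  gamma(1) = phi_1 gamma(0) + c_1
Substituting the second into the first: gamma(0) (1 - phi_1^2) = c_0 + phi_1 c_1, so
  gamma(0) = c_0 / (1 - phi_1^2) = 4 / (1 - (0.618)^2) = 4 / 0.618076 = 6.471696.
  gamma(1) = phi_1 gamma(0) = (0.618)(6.471696) = 3.999508.
Therefore gamma(1) = 3.9995 (to 4 decimal places).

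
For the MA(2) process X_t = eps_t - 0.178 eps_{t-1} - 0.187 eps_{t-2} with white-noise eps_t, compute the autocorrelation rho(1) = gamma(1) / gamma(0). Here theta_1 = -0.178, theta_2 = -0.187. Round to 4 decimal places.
\rho(1) = -0.1357

For an MA(q) process with theta_0 = 1, the autocovariance is
  gamma(k) = sigma^2 * sum_{i=0..q-k} theta_i * theta_{i+k},
and rho(k) = gamma(k) / gamma(0). Sigma^2 cancels.
  numerator   = (1)*(-0.178) + (-0.178)*(-0.187) = -0.144714.
  denominator = (1)^2 + (-0.178)^2 + (-0.187)^2 = 1.066653.
  rho(1) = -0.144714 / 1.066653 = -0.1357.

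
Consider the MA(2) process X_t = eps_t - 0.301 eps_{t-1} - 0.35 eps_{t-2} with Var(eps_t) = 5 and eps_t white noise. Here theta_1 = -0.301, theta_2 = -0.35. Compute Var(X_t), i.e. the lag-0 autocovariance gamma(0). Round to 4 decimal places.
\gamma(0) = 6.0655

For an MA(q) process X_t = eps_t + sum_i theta_i eps_{t-i} with
Var(eps_t) = sigma^2, the variance is
  gamma(0) = sigma^2 * (1 + sum_i theta_i^2).
  sum_i theta_i^2 = (-0.301)^2 + (-0.35)^2 = 0.090601 + 0.1225 = 0.213101.
  gamma(0) = 5 * (1 + 0.213101) = 5 * 1.213101 = 6.065505, which rounds to 6.0655.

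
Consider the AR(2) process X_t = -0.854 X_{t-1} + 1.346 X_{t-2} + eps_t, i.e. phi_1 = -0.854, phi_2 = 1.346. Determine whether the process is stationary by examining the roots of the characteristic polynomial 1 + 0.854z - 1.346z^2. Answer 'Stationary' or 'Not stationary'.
\text{Not stationary}

The AR(p) characteristic polynomial is P(z) = 1 + 0.854z - 1.346z^2.
Stationarity requires all roots to lie outside the unit circle, i.e. |z| > 1 for every root.
Set 1 + (0.854) z + (-1.346) z^2 = 0, i.e. a z^2 + b z + c = 0 with a = -1.346, b = 0.854, c = 1.
Discriminant D = b^2 - 4ac = (0.854)^2 - 4*(-1.346)*1 = 0.729316 - (-5.384) = 6.113316.
D >= 0, so the roots are real: z = (-b +/- sqrt(D)) / (2a) = (-0.854 +/- 2.472512) / (-2.692).
  z_1 = (-0.854 + 2.472512) / (-2.692) = -0.6012,   |z_1| = 0.6012.
  z_2 = (-0.854 - 2.472512) / (-2.692) = 1.2357,   |z_2| = 1.2357.
Moduli of all roots: 0.6012, 1.2357.
All moduli strictly greater than 1? No.
Verdict: Not stationary.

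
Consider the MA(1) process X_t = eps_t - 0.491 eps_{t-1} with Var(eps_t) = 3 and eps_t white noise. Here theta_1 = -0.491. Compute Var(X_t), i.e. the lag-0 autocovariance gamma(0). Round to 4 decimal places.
\gamma(0) = 3.7232

For an MA(q) process X_t = eps_t + sum_i theta_i eps_{t-i} with
Var(eps_t) = sigma^2, the variance is
  gamma(0) = sigma^2 * (1 + sum_i theta_i^2).
  sum_i theta_i^2 = (-0.491)^2 = 0.241081.
  gamma(0) = 3 * (1 + 0.241081) = 3 * 1.241081 = 3.723243, which rounds to 3.7232.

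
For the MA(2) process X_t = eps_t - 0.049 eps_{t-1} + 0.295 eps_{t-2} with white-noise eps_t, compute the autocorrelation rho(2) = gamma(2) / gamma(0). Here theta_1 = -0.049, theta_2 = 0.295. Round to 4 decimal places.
\rho(2) = 0.2708

For an MA(q) process with theta_0 = 1, the autocovariance is
  gamma(k) = sigma^2 * sum_{i=0..q-k} theta_i * theta_{i+k},
and rho(k) = gamma(k) / gamma(0). Sigma^2 cancels.
  numerator   = (1)*(0.295) = 0.295.
  denominator = (1)^2 + (-0.049)^2 + (0.295)^2 = 1.089426.
  rho(2) = 0.295 / 1.089426 = 0.2708.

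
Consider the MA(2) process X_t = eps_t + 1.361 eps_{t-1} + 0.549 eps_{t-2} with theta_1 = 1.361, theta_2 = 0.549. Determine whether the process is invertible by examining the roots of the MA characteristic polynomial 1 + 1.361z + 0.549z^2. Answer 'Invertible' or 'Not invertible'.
\text{Invertible}

The MA(q) characteristic polynomial is P(z) = 1 + 1.361z + 0.549z^2.
Invertibility requires all roots to lie outside the unit circle, i.e. |z| > 1 for every root.
Set 1 + (1.361) z + (0.549) z^2 = 0, i.e. a z^2 + b z + c = 0 with a = 0.549, b = 1.361, c = 1.
Discriminant D = b^2 - 4ac = (1.361)^2 - 4*(0.549)*1 = 1.852321 - (2.196) = -0.343679.
D < 0, so the roots are the complex-conjugate pair z = (-b +/- i sqrt(-D)) / (2a) = -1.2395 +/- 0.5339i.
For a conjugate pair |z|^2 = z * conj(z) = (product of roots) = c/a = 1/(0.549) = 1.821494, so |z| = sqrt(1.821494) = 1.3496 for both roots.
Moduli of all roots: 1.3496, 1.3496.
All moduli strictly greater than 1? Yes.
Verdict: Invertible.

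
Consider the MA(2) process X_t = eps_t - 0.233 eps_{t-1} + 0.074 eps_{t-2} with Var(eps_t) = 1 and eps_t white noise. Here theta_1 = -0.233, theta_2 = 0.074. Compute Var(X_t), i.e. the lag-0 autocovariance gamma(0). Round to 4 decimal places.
\gamma(0) = 1.0598

For an MA(q) process X_t = eps_t + sum_i theta_i eps_{t-i} with
Var(eps_t) = sigma^2, the variance is
  gamma(0) = sigma^2 * (1 + sum_i theta_i^2).
  sum_i theta_i^2 = (-0.233)^2 + (0.074)^2 = 0.054289 + 0.005476 = 0.059765.
  gamma(0) = 1 * (1 + 0.059765) = 1 * 1.059765 = 1.059765, which rounds to 1.0598.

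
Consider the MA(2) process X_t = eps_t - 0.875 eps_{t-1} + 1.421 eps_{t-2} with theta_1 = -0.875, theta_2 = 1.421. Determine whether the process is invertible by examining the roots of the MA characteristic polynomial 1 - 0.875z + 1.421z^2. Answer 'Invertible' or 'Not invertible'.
\text{Not invertible}

The MA(q) characteristic polynomial is P(z) = 1 - 0.875z + 1.421z^2.
Invertibility requires all roots to lie outside the unit circle, i.e. |z| > 1 for every root.
Set 1 + (-0.875) z + (1.421) z^2 = 0, i.e. a z^2 + b z + c = 0 with a = 1.421, b = -0.875, c = 1.
Discriminant D = b^2 - 4ac = (-0.875)^2 - 4*(1.421)*1 = 0.765625 - (5.684) = -4.918375.
D < 0, so the roots are the complex-conjugate pair z = (-b +/- i sqrt(-D)) / (2a) = 0.3079 +/- 0.7803i.
For a conjugate pair |z|^2 = z * conj(z) = (product of roots) = c/a = 1/(1.421) = 0.70373, so |z| = sqrt(0.70373) = 0.8389 for both roots.
Moduli of all roots: 0.8389, 0.8389.
All moduli strictly greater than 1? No.
Verdict: Not invertible.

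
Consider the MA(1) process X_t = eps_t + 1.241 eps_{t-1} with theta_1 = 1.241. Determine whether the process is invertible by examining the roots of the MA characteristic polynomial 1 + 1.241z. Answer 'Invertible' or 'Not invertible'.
\text{Not invertible}

The MA(q) characteristic polynomial is P(z) = 1 + 1.241z.
Invertibility requires all roots to lie outside the unit circle, i.e. |z| > 1 for every root.
This is linear in z: 1 + (1.241) z = 0  =>  z = -1/(1.241) = -0.805802,  |z| = 0.805802.
Moduli of all roots: 0.8058.
All moduli strictly greater than 1? No.
Verdict: Not invertible.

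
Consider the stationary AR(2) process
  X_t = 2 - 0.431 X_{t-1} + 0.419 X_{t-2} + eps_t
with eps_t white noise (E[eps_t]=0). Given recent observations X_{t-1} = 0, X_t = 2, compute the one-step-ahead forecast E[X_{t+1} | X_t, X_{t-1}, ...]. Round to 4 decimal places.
E[X_{t+1} \mid \mathcal F_t] = 1.1380

For an AR(p) model X_t = c + sum_i phi_i X_{t-i} + eps_t, the
one-step-ahead conditional mean is
  E[X_{t+1} | X_t, ...] = c + sum_i phi_i X_{t+1-i}.
Substitute known values:
  E[X_{t+1} | ...] = 2 + (-0.431) * (2) + (0.419) * (0)
                   = 1.1380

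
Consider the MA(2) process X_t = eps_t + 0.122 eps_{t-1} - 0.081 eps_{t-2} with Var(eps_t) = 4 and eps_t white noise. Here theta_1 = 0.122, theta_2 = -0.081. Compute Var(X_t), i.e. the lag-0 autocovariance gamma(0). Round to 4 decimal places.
\gamma(0) = 4.0858

For an MA(q) process X_t = eps_t + sum_i theta_i eps_{t-i} with
Var(eps_t) = sigma^2, the variance is
  gamma(0) = sigma^2 * (1 + sum_i theta_i^2).
  sum_i theta_i^2 = (0.122)^2 + (-0.081)^2 = 0.014884 + 0.006561 = 0.021445.
  gamma(0) = 4 * (1 + 0.021445) = 4 * 1.021445 = 4.08578, which rounds to 4.0858.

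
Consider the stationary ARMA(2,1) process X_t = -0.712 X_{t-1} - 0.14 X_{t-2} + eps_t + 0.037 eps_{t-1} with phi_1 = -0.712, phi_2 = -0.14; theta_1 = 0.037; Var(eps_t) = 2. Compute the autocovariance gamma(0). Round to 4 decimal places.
\gamma(0) = 3.1947

Multiply the model equation by X_{t-k} and take expectations. With theta_0 = psi_0 = 1 and psi_j the MA(infinity) weights, this gives
  gamma(k) - sum_i phi_i gamma(k-i) = c_k,
  c_k = sigma^2 * sum_{j=k..q} theta_j psi_{j-k}   (c_k = 0 for k > q),
using gamma(-m) = gamma(m).
psi-weights needed (psi_j = theta_j + sum_i phi_i psi_{j-i}):
  psi_1 = theta_1 + phi_1 = 0.037 + (-0.712) = -0.675
Right-hand sides:
  c_0 = sigma^2 (1 + theta_1 psi_1) = 2 * (1 + (0.037)(-0.675)) = 2 * 0.975025 = 1.95005
  c_1 = sigma^2 theta_1 = 2 * (0.037) = 0.074
  c_2 = 0
Equations for k = 0, 1, 2 (AR order 2, c_2 = 0):
  (E0) gamma(0) = phi_1 gamma(1) + phi_2 gamma(2) + c_0
  (E1) gamma(1) = phi_1 gamma(0) + phi_2 gamma(1) + c_1
  (E2) gamma(2) = phi_1 gamma(1) + phi_2 gamma(0)
From (E1): gamma(1) = A gamma(0) + B with
  A = phi_1 / (1 - phi_2) = -0.712 / 1.14 = -0.624561,   B = c_1 / (1 - phi_2) = 0.074 / 1.14 = 0.064912.
Insert (E2) into (E0): gamma(0) (1 - phi_2^2) = phi_1 (1 + phi_2) gamma(1) + c_0.
  phi_1 (1 + phi_2) = (-0.712)(0.86) = -0.61232,   1 - phi_2^2 = 0.9804.
Replace gamma(1) by A gamma(0) + B and collect gamma(0):
  gamma(0) [0.9804 - (-0.61232)(-0.624561)] = (-0.61232)(0.064912) + 1.95005
  gamma(0) * 0.597969 = 1.910303
  gamma(0) = 1.910303 / 0.597969 = 3.194654.
Therefore gamma(0) = 3.1947 (to 4 decimal places).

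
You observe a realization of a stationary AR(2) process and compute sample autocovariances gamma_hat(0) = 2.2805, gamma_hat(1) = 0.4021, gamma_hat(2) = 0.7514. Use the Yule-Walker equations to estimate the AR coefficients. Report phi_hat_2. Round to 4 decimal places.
\hat\phi_{2} = 0.3080

The Yule-Walker equations for an AR(p) process read, in matrix form,
  Gamma_p phi = r_p,   with   (Gamma_p)_{ij} = gamma(|i - j|),
                       (r_p)_i = gamma(i),   i,j = 1..p.
Substitute the sample gammas (Toeplitz matrix and right-hand side of size 2):
  Gamma_p = [[2.2805, 0.4021], [0.4021, 2.2805]]
  r_p     = [0.4021, 0.7514]
Written out:
  2.2805 phi_1 + 0.4021 phi_2 = 0.4021
  0.4021 phi_1 + 2.2805 phi_2 = 0.7514
Solve by Cramer's rule:
  det = gamma(0)^2 - gamma(1)^2 = (2.2805)^2 - (0.4021)^2 = 5.20068025 - 0.16168441 = 5.03899584
  phi_hat_1 = [gamma(1) gamma(0) - gamma(1) gamma(2)] / det = [(0.4021)(2.2805) - (0.4021)(0.7514)] / 5.03899584 = 0.61485111 / 5.03899584 = 0.122
  phi_hat_2 = [gamma(0) gamma(2) - gamma(1)^2] / det = [(2.2805)(0.7514) - (0.4021)^2] / 5.03899584 = 1.55188329 / 5.03899584 = 0.308
So phi_hat = [0.1220, 0.3080].
Therefore phi_hat_2 = 0.3080.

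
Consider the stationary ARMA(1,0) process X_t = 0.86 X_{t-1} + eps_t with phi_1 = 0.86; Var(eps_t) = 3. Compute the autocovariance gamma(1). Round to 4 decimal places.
\gamma(1) = 9.9078

Multiply the model equation by X_{t-k} and take expectations. With theta_0 = psi_0 = 1 and psi_j the MA(infinity) weights, this gives
  gamma(k) - sum_i phi_i gamma(k-i) = c_k,
  c_k = sigma^2 * sum_{j=k..q} theta_j psi_{j-k}   (c_k = 0 for k > q),
using gamma(-m) = gamma(m).
Pure AR (q = 0): c_0 = sigma^2 = 3, c_k = 0 for k >= 1.
Equations for k = 0 and k = 1 (AR order 1):
  gamma(0) = phi_1 gamma(1) + c_0
  gamma(1) = phi_1 gamma(0) + c_1
Substituting the second into the first: gamma(0) (1 - phi_1^2) = c_0 + phi_1 c_1, so
  gamma(0) = c_0 / (1 - phi_1^2) = 3 / (1 - (0.86)^2) = 3 / 0.2604 = 11.520737.
  gamma(1) = phi_1 gamma(0) = (0.86)(11.520737) = 9.907834.
Therefore gamma(1) = 9.9078 (to 4 decimal places).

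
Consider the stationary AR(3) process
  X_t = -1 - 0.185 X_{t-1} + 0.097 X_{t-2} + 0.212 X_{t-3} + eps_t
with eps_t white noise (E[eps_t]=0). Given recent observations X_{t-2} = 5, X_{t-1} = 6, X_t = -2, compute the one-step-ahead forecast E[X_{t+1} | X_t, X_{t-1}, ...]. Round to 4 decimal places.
E[X_{t+1} \mid \mathcal F_t] = 1.0120

For an AR(p) model X_t = c + sum_i phi_i X_{t-i} + eps_t, the
one-step-ahead conditional mean is
  E[X_{t+1} | X_t, ...] = c + sum_i phi_i X_{t+1-i}.
Substitute known values:
  E[X_{t+1} | ...] = -1 + (-0.185) * (-2) + (0.097) * (6) + (0.212) * (5)
                   = 1.0120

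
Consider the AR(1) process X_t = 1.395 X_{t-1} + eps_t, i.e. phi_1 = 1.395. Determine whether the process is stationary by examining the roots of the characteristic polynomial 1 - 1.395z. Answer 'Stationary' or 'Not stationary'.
\text{Not stationary}

The AR(p) characteristic polynomial is P(z) = 1 - 1.395z.
Stationarity requires all roots to lie outside the unit circle, i.e. |z| > 1 for every root.
This is linear in z: 1 + (-1.395) z = 0  =>  z = -1/(-1.395) = 0.716846,  |z| = 0.716846.
Moduli of all roots: 0.7168.
All moduli strictly greater than 1? No.
Verdict: Not stationary.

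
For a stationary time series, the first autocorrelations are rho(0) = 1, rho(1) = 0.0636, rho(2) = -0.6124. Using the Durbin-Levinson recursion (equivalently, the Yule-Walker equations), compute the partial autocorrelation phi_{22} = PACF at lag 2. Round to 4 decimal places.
\phi_{22} = -0.6189

The PACF at lag k is phi_{kk}, the last component of the solution
to the Yule-Walker system G_k phi = r_k where
  (G_k)_{ij} = rho(|i - j|), (r_k)_i = rho(i), i,j = 1..k.
Equivalently, Durbin-Levinson gives phi_{kk} iteratively:
  phi_{11} = rho(1)
  phi_{kk} = [rho(k) - sum_{j=1..k-1} phi_{k-1,j} rho(k-j)]
            / [1 - sum_{j=1..k-1} phi_{k-1,j} rho(j)],
  phi_{k,j} = phi_{k-1,j} - phi_{kk} phi_{k-1,k-j},  j = 1..k-1.
Step k = 1:
  phi_11 = rho(1) = 0.0636.
Step k = 2:
  phi_22 = [rho(2) - phi_11 rho(1)] / [1 - phi_11 rho(1)] = [-0.6124 - (0.0636)(0.0636)] / [1 - (0.0636)(0.0636)]
         = -0.61644496 / 0.99595504 = -0.6189.
Therefore phi_{22} = -0.6189.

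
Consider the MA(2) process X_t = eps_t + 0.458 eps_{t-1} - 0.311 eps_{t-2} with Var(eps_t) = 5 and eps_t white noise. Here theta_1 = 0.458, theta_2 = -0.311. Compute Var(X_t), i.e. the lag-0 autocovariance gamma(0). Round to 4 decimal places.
\gamma(0) = 6.5324

For an MA(q) process X_t = eps_t + sum_i theta_i eps_{t-i} with
Var(eps_t) = sigma^2, the variance is
  gamma(0) = sigma^2 * (1 + sum_i theta_i^2).
  sum_i theta_i^2 = (0.458)^2 + (-0.311)^2 = 0.209764 + 0.096721 = 0.306485.
  gamma(0) = 5 * (1 + 0.306485) = 5 * 1.306485 = 6.532425, which rounds to 6.5324.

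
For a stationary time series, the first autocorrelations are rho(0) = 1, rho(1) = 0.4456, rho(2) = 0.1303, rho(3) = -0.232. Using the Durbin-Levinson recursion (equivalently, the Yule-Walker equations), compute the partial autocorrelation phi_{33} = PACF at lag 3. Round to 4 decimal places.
\phi_{33} = -0.3231

The PACF at lag k is phi_{kk}, the last component of the solution
to the Yule-Walker system G_k phi = r_k where
  (G_k)_{ij} = rho(|i - j|), (r_k)_i = rho(i), i,j = 1..k.
Equivalently, Durbin-Levinson gives phi_{kk} iteratively:
  phi_{11} = rho(1)
  phi_{kk} = [rho(k) - sum_{j=1..k-1} phi_{k-1,j} rho(k-j)]
            / [1 - sum_{j=1..k-1} phi_{k-1,j} rho(j)],
  phi_{k,j} = phi_{k-1,j} - phi_{kk} phi_{k-1,k-j},  j = 1..k-1.
Step k = 1:
  phi_11 = rho(1) = 0.4456.
Step k = 2:
  phi_22 = [rho(2) - phi_11 rho(1)] / [1 - phi_11 rho(1)] = [0.1303 - (0.4456)(0.4456)] / [1 - (0.4456)(0.4456)]
         = -0.06825936 / 0.80144064 = -0.085171.
  Update: phi_21 = phi_11 - phi_22 phi_11 = 0.4456 - (-0.085171)(0.4456) = 0.483552.
Step k = 3:
  phi_33 = [rho(3) - phi_21 rho(2) - phi_22 rho(1)] / [1 - phi_21 rho(1) - phi_22 rho(2)]
    numerator   = -0.232 - (0.483552)(0.1303) - (-0.085171)(0.4456) = -0.25705472
    denominator = 1 - (0.483552)(0.4456) - (-0.085171)(0.1303) = 0.79562693
  phi_33 = -0.25705472 / 0.79562693 = -0.3231.
Therefore phi_{33} = -0.3231.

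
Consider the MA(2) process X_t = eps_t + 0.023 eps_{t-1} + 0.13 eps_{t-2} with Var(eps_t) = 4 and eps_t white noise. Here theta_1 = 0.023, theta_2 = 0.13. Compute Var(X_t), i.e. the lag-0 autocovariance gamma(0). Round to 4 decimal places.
\gamma(0) = 4.0697

For an MA(q) process X_t = eps_t + sum_i theta_i eps_{t-i} with
Var(eps_t) = sigma^2, the variance is
  gamma(0) = sigma^2 * (1 + sum_i theta_i^2).
  sum_i theta_i^2 = (0.023)^2 + (0.13)^2 = 0.000529 + 0.0169 = 0.017429.
  gamma(0) = 4 * (1 + 0.017429) = 4 * 1.017429 = 4.069716, which rounds to 4.0697.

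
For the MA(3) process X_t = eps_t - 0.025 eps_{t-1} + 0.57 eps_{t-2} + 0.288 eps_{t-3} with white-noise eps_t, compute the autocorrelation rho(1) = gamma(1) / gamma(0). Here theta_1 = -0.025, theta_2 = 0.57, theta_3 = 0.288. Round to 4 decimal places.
\rho(1) = 0.0887

For an MA(q) process with theta_0 = 1, the autocovariance is
  gamma(k) = sigma^2 * sum_{i=0..q-k} theta_i * theta_{i+k},
and rho(k) = gamma(k) / gamma(0). Sigma^2 cancels.
  numerator   = (1)*(-0.025) + (-0.025)*(0.57) + (0.57)*(0.288) = 0.12491.
  denominator = (1)^2 + (-0.025)^2 + (0.57)^2 + (0.288)^2 = 1.408469.
  rho(1) = 0.12491 / 1.408469 = 0.0887.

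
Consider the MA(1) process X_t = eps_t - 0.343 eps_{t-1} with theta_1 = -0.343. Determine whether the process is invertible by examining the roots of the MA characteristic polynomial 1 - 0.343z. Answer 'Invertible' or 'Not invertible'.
\text{Invertible}

The MA(q) characteristic polynomial is P(z) = 1 - 0.343z.
Invertibility requires all roots to lie outside the unit circle, i.e. |z| > 1 for every root.
This is linear in z: 1 + (-0.343) z = 0  =>  z = -1/(-0.343) = 2.915452,  |z| = 2.915452.
Moduli of all roots: 2.9155.
All moduli strictly greater than 1? Yes.
Verdict: Invertible.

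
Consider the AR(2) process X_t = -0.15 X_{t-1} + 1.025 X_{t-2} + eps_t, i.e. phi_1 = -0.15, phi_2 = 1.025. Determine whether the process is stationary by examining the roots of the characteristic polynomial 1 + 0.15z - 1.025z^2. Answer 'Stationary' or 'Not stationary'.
\text{Not stationary}

The AR(p) characteristic polynomial is P(z) = 1 + 0.15z - 1.025z^2.
Stationarity requires all roots to lie outside the unit circle, i.e. |z| > 1 for every root.
Set 1 + (0.15) z + (-1.025) z^2 = 0, i.e. a z^2 + b z + c = 0 with a = -1.025, b = 0.15, c = 1.
Discriminant D = b^2 - 4ac = (0.15)^2 - 4*(-1.025)*1 = 0.0225 - (-4.1) = 4.1225.
D >= 0, so the roots are real: z = (-b +/- sqrt(D)) / (2a) = (-0.15 +/- 2.030394) / (-2.05).
  z_1 = (-0.15 + 2.030394) / (-2.05) = -0.9173,   |z_1| = 0.9173.
  z_2 = (-0.15 - 2.030394) / (-2.05) = 1.0636,   |z_2| = 1.0636.
Moduli of all roots: 0.9173, 1.0636.
All moduli strictly greater than 1? No.
Verdict: Not stationary.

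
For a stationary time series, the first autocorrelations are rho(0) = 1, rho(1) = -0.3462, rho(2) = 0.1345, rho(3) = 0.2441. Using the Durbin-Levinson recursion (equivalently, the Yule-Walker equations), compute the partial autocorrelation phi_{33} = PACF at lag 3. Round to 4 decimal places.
\phi_{33} = 0.3360

The PACF at lag k is phi_{kk}, the last component of the solution
to the Yule-Walker system G_k phi = r_k where
  (G_k)_{ij} = rho(|i - j|), (r_k)_i = rho(i), i,j = 1..k.
Equivalently, Durbin-Levinson gives phi_{kk} iteratively:
  phi_{11} = rho(1)
  phi_{kk} = [rho(k) - sum_{j=1..k-1} phi_{k-1,j} rho(k-j)]
            / [1 - sum_{j=1..k-1} phi_{k-1,j} rho(j)],
  phi_{k,j} = phi_{k-1,j} - phi_{kk} phi_{k-1,k-j},  j = 1..k-1.
Step k = 1:
  phi_11 = rho(1) = -0.3462.
Step k = 2:
  phi_22 = [rho(2) - phi_11 rho(1)] / [1 - phi_11 rho(1)] = [0.1345 - (-0.3462)(-0.3462)] / [1 - (-0.3462)(-0.3462)]
         = 0.01464556 / 0.88014556 = 0.01664.
  Update: phi_21 = phi_11 - phi_22 phi_11 = -0.3462 - (0.01664)(-0.3462) = -0.340439.
Step k = 3:
  phi_33 = [rho(3) - phi_21 rho(2) - phi_22 rho(1)] / [1 - phi_21 rho(1) - phi_22 rho(2)]
    numerator   = 0.2441 - (-0.340439)(0.1345) - (0.01664)(-0.3462) = 0.29564982
    denominator = 1 - (-0.340439)(-0.3462) - (0.01664)(0.1345) = 0.87990186
  phi_33 = 0.29564982 / 0.87990186 = 0.336.
Therefore phi_{33} = 0.3360.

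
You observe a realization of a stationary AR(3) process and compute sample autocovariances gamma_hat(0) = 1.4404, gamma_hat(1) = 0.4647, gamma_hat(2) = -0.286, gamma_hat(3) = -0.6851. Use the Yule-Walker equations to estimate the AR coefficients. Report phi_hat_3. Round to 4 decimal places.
\hat\phi_{3} = -0.3540

The Yule-Walker equations for an AR(p) process read, in matrix form,
  Gamma_p phi = r_p,   with   (Gamma_p)_{ij} = gamma(|i - j|),
                       (r_p)_i = gamma(i),   i,j = 1..p.
Substitute the sample gammas (Toeplitz matrix and right-hand side of size 3):
  Gamma_p = [[1.4404, 0.4647, -0.286], [0.4647, 1.4404, 0.4647], [-0.286, 0.4647, 1.4404]]
  r_p     = [0.4647, -0.286, -0.6851]
Written out (R1..R3):
  (R1) 1.4404 phi_1 + 0.4647 phi_2 - 0.286 phi_3 = 0.4647
  (R2) 0.4647 phi_1 + 1.4404 phi_2 + 0.4647 phi_3 = -0.286
  (R3) -0.286 phi_1 + 0.4647 phi_2 + 1.4404 phi_3 = -0.6851
Gaussian elimination:
  R2 <- R2 - (0.4647/1.4404) R1 = R2 - (0.322619) R1:  1.290479 phi_2 + 0.556969 phi_3 = -0.435921
  R3 <- R3 - (-0.286/1.4404) R1 = R3 - (-0.198556) R1:  0.556969 phi_2 + 1.383613 phi_3 = -0.592831
  R3 <- R3 - (0.556969/1.290479) R2 = R3 - (0.431599) R2:  1.143226 phi_3 = -0.404688
Back-substitution:
  phi_hat_3 = -0.404688 / 1.143226 = -0.353988
  phi_hat_2 = (-0.435921 - (0.556969)(-0.353988)) / 1.290479 = -0.185017
  phi_hat_1 = (0.4647 - (0.4647)(-0.185017) - (-0.286)(-0.353988)) / 1.4404 = 0.312022
So phi_hat = [0.3120, -0.1850, -0.3540].
Therefore phi_hat_3 = -0.3540.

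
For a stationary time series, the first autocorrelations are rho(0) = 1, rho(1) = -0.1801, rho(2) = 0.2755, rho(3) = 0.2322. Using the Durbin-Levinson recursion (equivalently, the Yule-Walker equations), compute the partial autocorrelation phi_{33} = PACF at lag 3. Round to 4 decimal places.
\phi_{33} = 0.3470

The PACF at lag k is phi_{kk}, the last component of the solution
to the Yule-Walker system G_k phi = r_k where
  (G_k)_{ij} = rho(|i - j|), (r_k)_i = rho(i), i,j = 1..k.
Equivalently, Durbin-Levinson gives phi_{kk} iteratively:
  phi_{11} = rho(1)
  phi_{kk} = [rho(k) - sum_{j=1..k-1} phi_{k-1,j} rho(k-j)]
            / [1 - sum_{j=1..k-1} phi_{k-1,j} rho(j)],
  phi_{k,j} = phi_{k-1,j} - phi_{kk} phi_{k-1,k-j},  j = 1..k-1.
Step k = 1:
  phi_11 = rho(1) = -0.1801.
Step k = 2:
  phi_22 = [rho(2) - phi_11 rho(1)] / [1 - phi_11 rho(1)] = [0.2755 - (-0.1801)(-0.1801)] / [1 - (-0.1801)(-0.1801)]
         = 0.24306399 / 0.96756399 = 0.251212.
  Update: phi_21 = phi_11 - phi_22 phi_11 = -0.1801 - (0.251212)(-0.1801) = -0.134857.
Step k = 3:
  phi_33 = [rho(3) - phi_21 rho(2) - phi_22 rho(1)] / [1 - phi_21 rho(1) - phi_22 rho(2)]
    numerator   = 0.2322 - (-0.134857)(0.2755) - (0.251212)(-0.1801) = 0.31459635
    denominator = 1 - (-0.134857)(-0.1801) - (0.251212)(0.2755) = 0.90650332
  phi_33 = 0.31459635 / 0.90650332 = 0.347.
Therefore phi_{33} = 0.3470.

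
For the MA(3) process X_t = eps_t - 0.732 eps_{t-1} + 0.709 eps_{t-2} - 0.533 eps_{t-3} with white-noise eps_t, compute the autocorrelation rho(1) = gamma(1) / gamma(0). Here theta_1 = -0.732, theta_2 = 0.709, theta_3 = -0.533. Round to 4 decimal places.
\rho(1) = -0.7013

For an MA(q) process with theta_0 = 1, the autocovariance is
  gamma(k) = sigma^2 * sum_{i=0..q-k} theta_i * theta_{i+k},
and rho(k) = gamma(k) / gamma(0). Sigma^2 cancels.
  numerator   = (1)*(-0.732) + (-0.732)*(0.709) + (0.709)*(-0.533) = -1.628885.
  denominator = (1)^2 + (-0.732)^2 + (0.709)^2 + (-0.533)^2 = 2.322594.
  rho(1) = -1.628885 / 2.322594 = -0.7013.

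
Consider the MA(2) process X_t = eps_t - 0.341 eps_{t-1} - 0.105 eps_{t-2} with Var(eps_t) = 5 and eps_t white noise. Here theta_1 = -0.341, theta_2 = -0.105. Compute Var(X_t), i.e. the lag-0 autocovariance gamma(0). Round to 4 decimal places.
\gamma(0) = 5.6365

For an MA(q) process X_t = eps_t + sum_i theta_i eps_{t-i} with
Var(eps_t) = sigma^2, the variance is
  gamma(0) = sigma^2 * (1 + sum_i theta_i^2).
  sum_i theta_i^2 = (-0.341)^2 + (-0.105)^2 = 0.116281 + 0.011025 = 0.127306.
  gamma(0) = 5 * (1 + 0.127306) = 5 * 1.127306 = 5.63653, which rounds to 5.6365.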